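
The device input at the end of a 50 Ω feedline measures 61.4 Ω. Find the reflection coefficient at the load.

Γ = 0.102

Γ = (Z_L − Z_0)/(Z_L + Z_0) = (61.4 − 50)/(61.4 + 50) = 11.4/111.4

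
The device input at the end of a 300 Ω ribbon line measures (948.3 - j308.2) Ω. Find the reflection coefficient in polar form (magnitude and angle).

Γ ≈ 0.558 ∠ -11.6°

Γ = (Z_L − Z_0)/(Z_L + Z_0) = (648.3 − j308.2)/(1248 − j308.2)
|Γ| = 718/1290 = 0.558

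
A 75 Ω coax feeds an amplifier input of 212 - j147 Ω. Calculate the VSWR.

VSWR ≈ 4.31

Γ = (Z_L − Z_0)/(Z_L + Z_0) = (137 − j147)/(287 − j147)
|Γ| = 201/322 = 0.623
VSWR = (1 + |Γ|)/(1 − |Γ|) = 1.62/0.377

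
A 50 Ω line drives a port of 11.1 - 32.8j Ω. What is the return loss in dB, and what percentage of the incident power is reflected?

Γ = (-38.9 − j32.8)/(61.1 − j32.8), |Γ| = 0.734
RL = −20·log₁₀(0.734) = 2.69 dB
P_refl/P_inc = |Γ|² = 0.538

RL ≈ 2.69 dB; 53.8% of incident power reflected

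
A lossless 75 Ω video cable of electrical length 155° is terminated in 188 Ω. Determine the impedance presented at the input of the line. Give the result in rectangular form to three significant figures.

Z_in ≈ 96.7 + j78.1 Ω

tan(βl) = tan(155°) = -0.466
Z_in = Z_0·(Z_L + jZ_0·tanβl)/(Z_0 + jZ_L·tanβl)
     = 75·(188 − j35)/(75 − j87.7)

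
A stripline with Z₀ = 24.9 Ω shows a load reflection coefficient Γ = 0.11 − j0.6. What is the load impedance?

Z_L ≈ 13.6 − j25.9 Ω

Z_L = Z_0·(1 + Γ)/(1 − Γ) = 24.9·(1.11 − j0.6)/(0.89 + j0.6)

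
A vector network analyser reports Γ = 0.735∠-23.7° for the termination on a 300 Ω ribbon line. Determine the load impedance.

Z_L = Z_0·(1 + Γ)/(1 − Γ) = 300·(1.67 − j0.295)/(0.327 + j0.295)

Z_L ≈ 710 − j913 Ω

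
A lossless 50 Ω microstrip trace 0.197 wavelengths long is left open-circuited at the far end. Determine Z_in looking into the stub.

βl = 2π × 0.197 = 70.9°
tan(βl) = 2.89
For an open-circuited stub, Z_in = −jZ_0·cot(βl) = −jZ_0/tan(βl)

Z_in ≈ −j17.3 Ω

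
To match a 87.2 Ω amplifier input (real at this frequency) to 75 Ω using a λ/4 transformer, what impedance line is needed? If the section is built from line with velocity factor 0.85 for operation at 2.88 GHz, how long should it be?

Z_qwt ≈ 80.9 Ω; length ≈ 2.21 cm

Z_qwt = √(Z_0·R_L) = √(75 × 87.2) = √6540
λ = 0.85·c/f = 0.0885 m, so l = λ/4 = 0.0221 m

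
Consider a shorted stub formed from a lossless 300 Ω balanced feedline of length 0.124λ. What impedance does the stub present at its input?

Z_in ≈ +j296 Ω

βl = 2π × 0.124 = 44.6°
tan(βl) = 0.988
For a shorted stub, Z_in = jZ_0·tan(βl)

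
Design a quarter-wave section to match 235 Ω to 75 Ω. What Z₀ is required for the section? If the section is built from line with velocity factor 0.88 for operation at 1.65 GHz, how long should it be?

Z_qwt ≈ 133 Ω; length ≈ 4 cm

Z_qwt = √(Z_0·R_L) = √(75 × 235) = √17620
λ = 0.88·c/f = 0.16 m, so l = λ/4 = 0.04 m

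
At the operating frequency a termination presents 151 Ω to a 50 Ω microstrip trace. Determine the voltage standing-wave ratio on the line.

For a purely resistive load, VSWR = R_L/Z_0 or Z_0/R_L (whichever > 1) = 151/50

VSWR ≈ 3.02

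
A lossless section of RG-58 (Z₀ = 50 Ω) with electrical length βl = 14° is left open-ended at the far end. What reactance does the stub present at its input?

X_in ≈ -201 Ω (capacitive)

tan(βl) = 0.249
For an open-ended stub, Z_in = −jZ_0·cot(βl) = −jZ_0/tan(βl)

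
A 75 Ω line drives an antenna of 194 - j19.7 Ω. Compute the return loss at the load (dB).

RL ≈ 6.99 dB

Γ = (119 − j19.7)/(269 − j19.7), |Γ| = 0.447
RL = −20·log₁₀|Γ| = −20·log₁₀(0.447)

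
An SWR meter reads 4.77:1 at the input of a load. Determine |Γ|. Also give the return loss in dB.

|Γ| ≈ 0.653; return loss ≈ 3.7 dB

|Γ| = (S − 1)/(S + 1) = (4.77 − 1)/(4.77 + 1) = 3.77/5.77
RL = −20·log₁₀|Γ| = −20·log₁₀(0.653)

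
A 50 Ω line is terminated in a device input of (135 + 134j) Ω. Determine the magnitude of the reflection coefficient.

|Γ| ≈ 0.695

Γ = (Z_L − Z_0)/(Z_L + Z_0) = (85 + j134)/(185 + j134)
|Γ| = 159/228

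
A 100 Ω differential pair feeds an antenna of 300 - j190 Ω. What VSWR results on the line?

Γ = (Z_L − Z_0)/(Z_L + Z_0) = (200 − j190)/(400 − j190)
|Γ| = 276/443 = 0.623
VSWR = (1 + |Γ|)/(1 − |Γ|) = 1.62/0.377

VSWR ≈ 4.3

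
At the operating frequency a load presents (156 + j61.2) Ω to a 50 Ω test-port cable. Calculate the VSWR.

Γ = (Z_L − Z_0)/(Z_L + Z_0) = (106 + j61.2)/(206 + j61.2)
|Γ| = 122/215 = 0.57
VSWR = (1 + |Γ|)/(1 − |Γ|) = 1.57/0.43

VSWR ≈ 3.65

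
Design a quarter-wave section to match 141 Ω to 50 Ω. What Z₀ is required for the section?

Z_qwt ≈ 84 Ω

Z_qwt = √(Z_0·R_L) = √(50 × 141) = √7050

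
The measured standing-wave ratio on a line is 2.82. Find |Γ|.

|Γ| ≈ 0.476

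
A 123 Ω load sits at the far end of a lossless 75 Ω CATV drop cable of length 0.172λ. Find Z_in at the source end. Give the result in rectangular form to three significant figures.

Z_in ≈ 53.1 − j22.7 Ω

βl = 2π × 0.172 = 61.9°
tan(βl) = tan(61.9°) = 1.87
Z_in = Z_0·(Z_L + jZ_0·tanβl)/(Z_0 + jZ_L·tanβl)
     = 75·(123 + j141)/(75 + j231)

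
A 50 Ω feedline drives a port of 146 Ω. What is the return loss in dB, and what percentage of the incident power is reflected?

Γ = (146 − 50)/(146 + 50) = 0.49
RL = −20·log₁₀(0.49) = 6.2 dB
P_refl/P_inc = |Γ|² = 0.24

RL ≈ 6.2 dB; 24% of incident power reflected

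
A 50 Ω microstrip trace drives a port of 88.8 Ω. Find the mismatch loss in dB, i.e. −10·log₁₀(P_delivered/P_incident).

Γ = (88.8 − 50)/(88.8 + 50) = 0.28
|Γ|² = 0.0781, so P_del/P_inc = 1 − |Γ|² = 0.922
ML = −10·log₁₀(1 − |Γ|²)

mismatch loss ≈ 0.353 dB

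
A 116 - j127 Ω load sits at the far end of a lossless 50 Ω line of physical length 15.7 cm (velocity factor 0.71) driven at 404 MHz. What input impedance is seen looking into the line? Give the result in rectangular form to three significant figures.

λ = v/f = 0.71·c / 404 MHz = 0.527 m
βl = 2π·l/λ = 2π × 0.298 = 107°
tan(βl) = tan(107°) = -3.23
Z_in = Z_0·(Z_L + jZ_0·tanβl)/(Z_0 + jZ_L·tanβl)
     = 50·(116 − j289)/(-360 − j375)

Z_in ≈ 12.3 + j27.3 Ω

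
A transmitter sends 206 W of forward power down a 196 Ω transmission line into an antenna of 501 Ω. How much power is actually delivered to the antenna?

P_delivered ≈ 167 W

Γ = (501 − 196)/(501 + 196) = 0.438
|Γ|² = 0.191
P_refl = |Γ|²·P_inc = 39.4 W, P_del = (1 − |Γ|²)·P_inc = 167 W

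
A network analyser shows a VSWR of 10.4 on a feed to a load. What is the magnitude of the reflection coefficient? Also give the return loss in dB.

|Γ| = (S − 1)/(S + 1) = (10.4 − 1)/(10.4 + 1) = 9.4/11.4
RL = −20·log₁₀|Γ| = −20·log₁₀(0.825)

|Γ| ≈ 0.825; return loss ≈ 1.68 dB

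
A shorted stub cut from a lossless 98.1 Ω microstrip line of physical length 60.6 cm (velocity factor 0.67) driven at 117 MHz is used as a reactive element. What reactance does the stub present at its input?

X_in ≈ -130 Ω (capacitive)

λ = v/f = 0.67·c / 117 MHz = 1.72 m
βl = 2π·l/λ = 2π × 0.353 = 127°
tan(βl) = -1.33
For a shorted stub, Z_in = jZ_0·tan(βl)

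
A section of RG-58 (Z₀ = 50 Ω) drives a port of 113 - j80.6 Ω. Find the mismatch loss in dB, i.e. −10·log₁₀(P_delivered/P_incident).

Γ = (63 − j80.6)/(163 − j80.6), |Γ| = 0.563
|Γ|² = 0.317, so P_del/P_inc = 1 − |Γ|² = 0.683
ML = −10·log₁₀(1 − |Γ|²)

mismatch loss ≈ 1.65 dB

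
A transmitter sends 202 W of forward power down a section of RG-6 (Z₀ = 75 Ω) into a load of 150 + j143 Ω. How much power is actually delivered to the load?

|Γ| = |(75 + j143)/(225 + j143)| = 0.606
|Γ|² = 0.367
P_refl = |Γ|²·P_inc = 74.1 W, P_del = (1 − |Γ|²)·P_inc = 128 W

P_delivered ≈ 128 W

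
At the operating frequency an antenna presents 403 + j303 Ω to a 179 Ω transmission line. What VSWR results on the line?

Γ = (Z_L − Z_0)/(Z_L + Z_0) = (224 + j303)/(582 + j303)
|Γ| = 377/656 = 0.574
VSWR = (1 + |Γ|)/(1 − |Γ|) = 1.57/0.426

VSWR ≈ 3.7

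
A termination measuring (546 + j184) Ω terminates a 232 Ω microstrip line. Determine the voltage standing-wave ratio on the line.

VSWR ≈ 2.67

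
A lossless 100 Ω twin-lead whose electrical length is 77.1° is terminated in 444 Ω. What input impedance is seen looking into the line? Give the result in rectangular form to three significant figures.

tan(βl) = tan(77.1°) = 4.37
Z_in = Z_0·(Z_L + jZ_0·tanβl)/(Z_0 + jZ_L·tanβl)
     = 100·(444 + j437)/(100 + j1940)

Z_in ≈ 23.6 − j21.7 Ω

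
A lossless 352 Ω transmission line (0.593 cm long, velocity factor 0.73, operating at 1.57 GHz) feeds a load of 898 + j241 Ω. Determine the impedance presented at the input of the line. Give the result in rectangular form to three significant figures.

λ = v/f = 0.73·c / 1.57 GHz = 0.139 m
βl = 2π·l/λ = 2π × 0.0425 = 15.3°
tan(βl) = tan(15.3°) = 0.274
Z_in = Z_0·(Z_L + jZ_0·tanβl)/(Z_0 + jZ_L·tanβl)
     = 352·(898 + j337)/(286 + j246)

Z_in ≈ 841 − j307 Ω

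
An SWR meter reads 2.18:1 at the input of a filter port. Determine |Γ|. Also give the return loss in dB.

|Γ| = (S − 1)/(S + 1) = (2.18 − 1)/(2.18 + 1) = 1.18/3.18
RL = −20·log₁₀|Γ| = −20·log₁₀(0.371)

|Γ| ≈ 0.371; return loss ≈ 8.61 dB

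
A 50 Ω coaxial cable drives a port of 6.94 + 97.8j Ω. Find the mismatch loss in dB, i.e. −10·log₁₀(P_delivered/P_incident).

Γ = (-43.06 + j97.8)/(56.94 + j97.8), |Γ| = 0.944
|Γ|² = 0.892, so P_del/P_inc = 1 − |Γ|² = 0.108
ML = −10·log₁₀(1 − |Γ|²)

mismatch loss ≈ 9.65 dB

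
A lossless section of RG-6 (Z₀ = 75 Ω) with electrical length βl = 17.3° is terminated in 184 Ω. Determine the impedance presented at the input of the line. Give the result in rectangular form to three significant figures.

Z_in ≈ 127 − j74 Ω

tan(βl) = tan(17.3°) = 0.311
Z_in = Z_0·(Z_L + jZ_0·tanβl)/(Z_0 + jZ_L·tanβl)
     = 75·(184 + j23.4)/(75 + j57.3)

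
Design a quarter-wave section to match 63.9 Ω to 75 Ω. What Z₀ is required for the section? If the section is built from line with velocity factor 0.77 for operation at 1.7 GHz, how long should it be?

Z_qwt = √(Z_0·R_L) = √(75 × 63.9) = √4792
λ = 0.77·c/f = 0.136 m, so l = λ/4 = 0.034 m

Z_qwt ≈ 69.2 Ω; length ≈ 3.4 cm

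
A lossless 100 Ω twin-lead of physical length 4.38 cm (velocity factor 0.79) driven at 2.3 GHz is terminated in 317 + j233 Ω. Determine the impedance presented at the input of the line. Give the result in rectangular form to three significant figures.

Z_in ≈ 54.1 + j123 Ω

λ = v/f = 0.79·c / 2.3 GHz = 0.103 m
βl = 2π·l/λ = 2π × 0.425 = 153°
tan(βl) = tan(153°) = -0.509
Z_in = Z_0·(Z_L + jZ_0·tanβl)/(Z_0 + jZ_L·tanβl)
     = 100·(317 + j182)/(219 − j161)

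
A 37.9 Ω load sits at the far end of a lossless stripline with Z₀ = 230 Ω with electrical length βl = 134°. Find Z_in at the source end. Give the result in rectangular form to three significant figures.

Z_in ≈ 76.3 − j225 Ω

tan(βl) = tan(134°) = -1.04
Z_in = Z_0·(Z_L + jZ_0·tanβl)/(Z_0 + jZ_L·tanβl)
     = 230·(37.9 − j238)/(230 − j39.2)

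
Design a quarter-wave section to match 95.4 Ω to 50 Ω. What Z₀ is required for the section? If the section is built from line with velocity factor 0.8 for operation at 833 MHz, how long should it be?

Z_qwt ≈ 69.1 Ω; length ≈ 7.2 cm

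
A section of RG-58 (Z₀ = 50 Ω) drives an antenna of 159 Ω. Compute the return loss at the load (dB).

Γ = (159 − 50)/(159 + 50) = 0.522
RL = −20·log₁₀|Γ| = −20·log₁₀(0.522)

RL ≈ 5.65 dB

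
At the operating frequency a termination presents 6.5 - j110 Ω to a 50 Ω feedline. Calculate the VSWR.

Γ = (Z_L − Z_0)/(Z_L + Z_0) = (-43.5 − j110)/(56.5 − j110)
|Γ| = 118/124 = 0.957
VSWR = (1 + |Γ|)/(1 − |Γ|) = 1.96/0.0434

VSWR ≈ 45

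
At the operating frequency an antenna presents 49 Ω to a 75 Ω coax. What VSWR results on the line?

For a purely resistive load, VSWR = R_L/Z_0 or Z_0/R_L (whichever > 1) = 75/49

VSWR ≈ 1.53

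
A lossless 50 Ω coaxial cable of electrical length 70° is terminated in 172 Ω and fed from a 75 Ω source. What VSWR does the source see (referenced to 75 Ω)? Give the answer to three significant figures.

VSWR ≈ 4.84

tan(βl) = 2.75
Z_in = Z_0·(Z_L + jZ_0·tanβl)/(Z_0 + jZ_L·tanβl) = 16.3 − j16.5 Ω
Γ_s = (Z_in − Z_s)/(Z_in + Z_s) = (-58.7 − j16.5)/(91.3 − j16.5), |Γ_s| = 0.658
VSWR = (1 + |Γ_s|)/(1 − |Γ_s|)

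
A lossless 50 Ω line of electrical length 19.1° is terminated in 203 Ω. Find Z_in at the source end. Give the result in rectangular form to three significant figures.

tan(βl) = tan(19.1°) = 0.346
Z_in = Z_0·(Z_L + jZ_0·tanβl)/(Z_0 + jZ_L·tanβl)
     = 50·(203 + j17.3)/(50 + j70.3)

Z_in ≈ 76.4 − j90.1 Ω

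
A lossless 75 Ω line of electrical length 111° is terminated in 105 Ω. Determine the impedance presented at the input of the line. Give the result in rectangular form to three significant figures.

tan(βl) = tan(111°) = -2.61
Z_in = Z_0·(Z_L + jZ_0·tanβl)/(Z_0 + jZ_L·tanβl)
     = 75·(105 − j195)/(75 − j274)

Z_in ≈ 57.2 + j13.1 Ω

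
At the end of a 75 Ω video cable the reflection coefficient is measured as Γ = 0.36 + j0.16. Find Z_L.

Z_L = Z_0·(1 + Γ)/(1 − Γ) = 75·(1.36 + j0.16)/(0.64 − j0.16)

Z_L ≈ 146 + j55.1 Ω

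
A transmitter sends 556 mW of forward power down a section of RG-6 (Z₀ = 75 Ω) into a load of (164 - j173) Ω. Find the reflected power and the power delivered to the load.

P_reflected ≈ 242 mW; P_delivered ≈ 314 mW

|Γ| = |(89 − j173)/(239 − j173)| = 0.659
|Γ|² = 0.435
P_refl = |Γ|²·P_inc = 242 mW, P_del = (1 − |Γ|²)·P_inc = 314 mW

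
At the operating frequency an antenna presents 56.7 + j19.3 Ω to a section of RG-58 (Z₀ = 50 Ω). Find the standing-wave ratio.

Γ = (Z_L − Z_0)/(Z_L + Z_0) = (6.7 + j19.3)/(106.7 + j19.3)
|Γ| = 20.4/108 = 0.188
VSWR = (1 + |Γ|)/(1 − |Γ|) = 1.19/0.812

VSWR ≈ 1.46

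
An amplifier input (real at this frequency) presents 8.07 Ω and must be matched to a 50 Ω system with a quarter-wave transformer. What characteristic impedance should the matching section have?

Z_qwt = √(Z_0·R_L) = √(50 × 8.07) = √403.5

Z_qwt ≈ 20.1 Ω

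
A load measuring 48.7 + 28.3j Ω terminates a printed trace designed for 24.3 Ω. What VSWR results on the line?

Γ = (Z_L − Z_0)/(Z_L + Z_0) = (24.4 + j28.3)/(73 + j28.3)
|Γ| = 37.4/78.3 = 0.477
VSWR = (1 + |Γ|)/(1 − |Γ|) = 1.48/0.523

VSWR ≈ 2.83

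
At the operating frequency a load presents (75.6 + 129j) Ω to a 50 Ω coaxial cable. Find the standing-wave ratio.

Γ = (Z_L − Z_0)/(Z_L + Z_0) = (25.6 + j129)/(125.6 + j129)
|Γ| = 132/180 = 0.73
VSWR = (1 + |Γ|)/(1 − |Γ|) = 1.73/0.27

VSWR ≈ 6.42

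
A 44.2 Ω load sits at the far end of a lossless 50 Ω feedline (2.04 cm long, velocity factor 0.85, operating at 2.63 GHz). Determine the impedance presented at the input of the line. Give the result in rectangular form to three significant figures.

λ = v/f = 0.85·c / 2.63 GHz = 0.097 m
βl = 2π·l/λ = 2π × 0.21 = 75.7°
tan(βl) = tan(75.7°) = 3.94
Z_in = Z_0·(Z_L + jZ_0·tanβl)/(Z_0 + jZ_L·tanβl)
     = 50·(44.2 + j197)/(50 + j174)

Z_in ≈ 55.6 + j3.28 Ω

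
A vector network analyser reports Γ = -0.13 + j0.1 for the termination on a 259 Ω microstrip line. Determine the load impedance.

Z_L ≈ 196 + j40.3 Ω

Z_L = Z_0·(1 + Γ)/(1 − Γ) = 259·(0.87 + j0.1)/(1.13 − j0.1)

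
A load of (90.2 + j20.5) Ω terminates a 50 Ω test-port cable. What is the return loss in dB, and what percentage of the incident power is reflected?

Γ = (40.2 + j20.5)/(140.2 + j20.5), |Γ| = 0.318
RL = −20·log₁₀(0.318) = 9.94 dB
P_refl/P_inc = |Γ|² = 0.101

RL ≈ 9.94 dB; 10.1% of incident power reflected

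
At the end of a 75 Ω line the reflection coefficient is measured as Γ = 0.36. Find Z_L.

Z_L ≈ 159 Ω

Z_L = Z_0·(1 + Γ)/(1 − Γ) = 75·(1.36)/(0.64)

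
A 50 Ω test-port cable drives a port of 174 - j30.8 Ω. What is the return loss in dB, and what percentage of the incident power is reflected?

Γ = (124 − j30.8)/(224 − j30.8), |Γ| = 0.565
RL = −20·log₁₀(0.565) = 4.96 dB
P_refl/P_inc = |Γ|² = 0.319

RL ≈ 4.96 dB; 31.9% of incident power reflected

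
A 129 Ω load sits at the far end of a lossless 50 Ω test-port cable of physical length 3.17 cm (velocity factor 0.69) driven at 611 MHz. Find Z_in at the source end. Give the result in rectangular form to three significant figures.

Z_in ≈ 47.1 − j47.6 Ω

λ = v/f = 0.69·c / 611 MHz = 0.339 m
βl = 2π·l/λ = 2π × 0.0936 = 33.7°
tan(βl) = tan(33.7°) = 0.667
Z_in = Z_0·(Z_L + jZ_0·tanβl)/(Z_0 + jZ_L·tanβl)
     = 50·(129 + j33.3)/(50 + j86)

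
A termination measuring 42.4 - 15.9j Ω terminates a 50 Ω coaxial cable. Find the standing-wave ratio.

VSWR ≈ 1.46

Γ = (Z_L − Z_0)/(Z_L + Z_0) = (-7.6 − j15.9)/(92.4 − j15.9)
|Γ| = 17.6/93.8 = 0.188
VSWR = (1 + |Γ|)/(1 − |Γ|) = 1.19/0.812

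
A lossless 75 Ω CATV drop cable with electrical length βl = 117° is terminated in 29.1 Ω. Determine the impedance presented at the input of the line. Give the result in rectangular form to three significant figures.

tan(βl) = tan(117°) = -1.96
Z_in = Z_0·(Z_L + jZ_0·tanβl)/(Z_0 + jZ_L·tanβl)
     = 75·(29.1 − j147)/(75 − j57.1)

Z_in ≈ 89.4 − j79.1 Ω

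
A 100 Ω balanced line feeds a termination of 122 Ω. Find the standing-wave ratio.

VSWR ≈ 1.22

Γ = (122 − 100)/(122 + 100) = 0.0991
VSWR = (1 + 0.0991)/(1 − 0.0991)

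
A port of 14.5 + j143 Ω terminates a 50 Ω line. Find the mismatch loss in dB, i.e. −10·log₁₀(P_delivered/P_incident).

Γ = (-35.5 + j143)/(64.5 + j143), |Γ| = 0.939
|Γ|² = 0.882, so P_del/P_inc = 1 − |Γ|² = 0.118
ML = −10·log₁₀(1 − |Γ|²)

mismatch loss ≈ 9.29 dB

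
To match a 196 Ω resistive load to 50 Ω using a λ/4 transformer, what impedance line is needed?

Z_qwt ≈ 99 Ω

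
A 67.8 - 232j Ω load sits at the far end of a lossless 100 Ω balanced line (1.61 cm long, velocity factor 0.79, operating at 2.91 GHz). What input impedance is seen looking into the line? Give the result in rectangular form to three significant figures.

Z_in ≈ 10 + j5.28 Ω

λ = v/f = 0.79·c / 2.91 GHz = 0.0814 m
βl = 2π·l/λ = 2π × 0.198 = 71.2°
tan(βl) = tan(71.2°) = 2.93
Z_in = Z_0·(Z_L + jZ_0·tanβl)/(Z_0 + jZ_L·tanβl)
     = 100·(67.8 + j61.2)/(780 + j199)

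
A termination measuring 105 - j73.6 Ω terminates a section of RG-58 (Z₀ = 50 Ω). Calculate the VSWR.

Γ = (Z_L − Z_0)/(Z_L + Z_0) = (55 − j73.6)/(155 − j73.6)
|Γ| = 91.9/172 = 0.535
VSWR = (1 + |Γ|)/(1 − |Γ|) = 1.54/0.465

VSWR ≈ 3.31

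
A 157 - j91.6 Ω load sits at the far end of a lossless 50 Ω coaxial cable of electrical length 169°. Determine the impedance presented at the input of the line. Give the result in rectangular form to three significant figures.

tan(βl) = tan(169°) = -0.194
Z_in = Z_0·(Z_L + jZ_0·tanβl)/(Z_0 + jZ_L·tanβl)
     = 50·(157 − j101)/(32.2 − j30.5)

Z_in ≈ 207 + j38.9 Ω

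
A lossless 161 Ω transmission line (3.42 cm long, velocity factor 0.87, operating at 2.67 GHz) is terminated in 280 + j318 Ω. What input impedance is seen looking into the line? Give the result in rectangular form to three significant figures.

λ = v/f = 0.87·c / 2.67 GHz = 0.0978 m
βl = 2π·l/λ = 2π × 0.35 = 126°
tan(βl) = tan(126°) = -1.38
Z_in = Z_0·(Z_L + jZ_0·tanβl)/(Z_0 + jZ_L·tanβl)
     = 161·(280 + j96)/(599 − j386)

Z_in ≈ 41.4 + j52.5 Ω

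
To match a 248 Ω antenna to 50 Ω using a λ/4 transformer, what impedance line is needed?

Z_qwt = √(Z_0·R_L) = √(50 × 248) = √12400

Z_qwt ≈ 111 Ω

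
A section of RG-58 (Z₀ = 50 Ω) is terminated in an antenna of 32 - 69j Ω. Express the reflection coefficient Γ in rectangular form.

Γ ≈ 0.286 − j0.601

Γ = (Z_L − Z_0)/(Z_L + Z_0) = (-18 − j69)/(82 − j69)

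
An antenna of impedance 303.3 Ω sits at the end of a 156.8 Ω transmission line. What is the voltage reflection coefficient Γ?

Γ = 0.318

Γ = (Z_L − Z_0)/(Z_L + Z_0) = (303.3 − 156.8)/(303.3 + 156.8) = 146.5/460.1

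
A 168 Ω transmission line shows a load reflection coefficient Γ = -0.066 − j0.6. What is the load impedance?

Z_L = Z_0·(1 + Γ)/(1 − Γ) = 168·(0.934 − j0.6)/(1.07 + j0.6)

Z_L ≈ 71.4 − j135 Ω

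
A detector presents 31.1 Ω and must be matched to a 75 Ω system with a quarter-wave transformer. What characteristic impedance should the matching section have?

Z_qwt ≈ 48.3 Ω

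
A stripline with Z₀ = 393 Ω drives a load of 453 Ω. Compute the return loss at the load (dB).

RL ≈ 23 dB

Γ = (453 − 393)/(453 + 393) = 0.0709
RL = −20·log₁₀|Γ| = −20·log₁₀(0.0709)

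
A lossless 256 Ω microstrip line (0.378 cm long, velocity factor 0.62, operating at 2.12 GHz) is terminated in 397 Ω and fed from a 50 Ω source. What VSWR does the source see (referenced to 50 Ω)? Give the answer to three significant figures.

λ = v/f = 0.62·c / 2.12 GHz = 0.0877 m
βl = 2π·l/λ = 2π × 0.0431 = 15.5°
tan(βl) = 0.278
Z_in = Z_0·(Z_L + jZ_0·tanβl)/(Z_0 + jZ_L·tanβl) = 361 − j84.2 Ω
Γ_s = (Z_in − Z_s)/(Z_in + Z_s) = (311 − j84.2)/(411 − j84.2), |Γ_s| = 0.768
VSWR = (1 + |Γ_s|)/(1 − |Γ_s|)

VSWR ≈ 7.62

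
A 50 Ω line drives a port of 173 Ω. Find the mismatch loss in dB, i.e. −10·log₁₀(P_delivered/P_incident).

Γ = (173 − 50)/(173 + 50) = 0.552
|Γ|² = 0.304, so P_del/P_inc = 1 − |Γ|² = 0.696
ML = −10·log₁₀(1 − |Γ|²)

mismatch loss ≈ 1.58 dB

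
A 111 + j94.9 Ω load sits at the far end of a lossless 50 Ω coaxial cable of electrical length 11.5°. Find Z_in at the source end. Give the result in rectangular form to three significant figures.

Z_in ≈ 199 + j24.7 Ω

tan(βl) = tan(11.5°) = 0.203
Z_in = Z_0·(Z_L + jZ_0·tanβl)/(Z_0 + jZ_L·tanβl)
     = 50·(111 + j105)/(30.7 + j22.6)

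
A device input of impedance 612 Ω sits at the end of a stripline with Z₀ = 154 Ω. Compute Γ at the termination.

Γ = (Z_L − Z_0)/(Z_L + Z_0) = (612 − 154)/(612 + 154) = 458/766

Γ = 0.598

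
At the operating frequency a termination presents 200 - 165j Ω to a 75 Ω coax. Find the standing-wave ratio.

VSWR ≈ 4.64

Γ = (Z_L − Z_0)/(Z_L + Z_0) = (125 − j165)/(275 − j165)
|Γ| = 207/321 = 0.645
VSWR = (1 + |Γ|)/(1 − |Γ|) = 1.65/0.355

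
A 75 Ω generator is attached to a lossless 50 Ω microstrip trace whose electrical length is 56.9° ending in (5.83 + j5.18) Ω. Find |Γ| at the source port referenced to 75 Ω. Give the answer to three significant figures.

|Γ| ≈ 0.759

tan(βl) = 1.53
Z_in = Z_0·(Z_L + jZ_0·tanβl)/(Z_0 + jZ_L·tanβl) = 26.4 + j91.7 Ω
Γ_s = (Z_in − Z_s)/(Z_in + Z_s) = (-48.6 + j91.7)/(101 + j91.7), |Γ_s| = 0.759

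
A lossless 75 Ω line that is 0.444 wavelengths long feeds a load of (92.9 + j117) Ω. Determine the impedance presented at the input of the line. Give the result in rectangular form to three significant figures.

βl = 2π × 0.444 = 160°
tan(βl) = tan(160°) = -0.367
Z_in = Z_0·(Z_L + jZ_0·tanβl)/(Z_0 + jZ_L·tanβl)
     = 75·(92.9 + j89.5)/(118 − j34.1)

Z_in ≈ 39.3 + j68.3 Ω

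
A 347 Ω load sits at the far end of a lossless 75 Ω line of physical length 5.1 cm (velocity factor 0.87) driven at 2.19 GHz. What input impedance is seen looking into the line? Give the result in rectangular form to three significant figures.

Z_in ≈ 70.7 + j123 Ω

λ = v/f = 0.87·c / 2.19 GHz = 0.119 m
βl = 2π·l/λ = 2π × 0.428 = 154°
tan(βl) = tan(154°) = -0.487
Z_in = Z_0·(Z_L + jZ_0·tanβl)/(Z_0 + jZ_L·tanβl)
     = 75·(347 − j36.5)/(75 − j169)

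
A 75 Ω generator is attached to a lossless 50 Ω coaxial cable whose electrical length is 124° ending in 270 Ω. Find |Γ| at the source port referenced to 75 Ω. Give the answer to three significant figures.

tan(βl) = -1.48
Z_in = Z_0·(Z_L + jZ_0·tanβl)/(Z_0 + jZ_L·tanβl) = 13.3 + j32.1 Ω
Γ_s = (Z_in − Z_s)/(Z_in + Z_s) = (-61.7 + j32.1)/(88.3 + j32.1), |Γ_s| = 0.741

|Γ| ≈ 0.741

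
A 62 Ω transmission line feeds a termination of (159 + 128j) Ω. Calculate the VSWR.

VSWR ≈ 4.39

Γ = (Z_L − Z_0)/(Z_L + Z_0) = (97 + j128)/(221 + j128)
|Γ| = 161/255 = 0.629
VSWR = (1 + |Γ|)/(1 − |Γ|) = 1.63/0.371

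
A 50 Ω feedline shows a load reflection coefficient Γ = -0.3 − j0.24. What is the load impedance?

Z_L ≈ 24.4 − j13.7 Ω

Z_L = Z_0·(1 + Γ)/(1 − Γ) = 50·(0.7 − j0.24)/(1.3 + j0.24)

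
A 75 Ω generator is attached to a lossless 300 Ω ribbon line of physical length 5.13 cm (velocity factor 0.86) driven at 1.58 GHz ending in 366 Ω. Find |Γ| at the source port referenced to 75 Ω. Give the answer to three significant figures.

λ = v/f = 0.86·c / 1.58 GHz = 0.163 m
βl = 2π·l/λ = 2π × 0.314 = 113°
tan(βl) = -2.34
Z_in = Z_0·(Z_L + jZ_0·tanβl)/(Z_0 + jZ_L·tanβl) = 259 + j37.4 Ω
Γ_s = (Z_in − Z_s)/(Z_in + Z_s) = (184 + j37.4)/(334 + j37.4), |Γ_s| = 0.559

|Γ| ≈ 0.559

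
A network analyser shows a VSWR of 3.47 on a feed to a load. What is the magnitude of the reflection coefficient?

|Γ| ≈ 0.553

|Γ| = (S − 1)/(S + 1) = (3.47 − 1)/(3.47 + 1) = 2.47/4.47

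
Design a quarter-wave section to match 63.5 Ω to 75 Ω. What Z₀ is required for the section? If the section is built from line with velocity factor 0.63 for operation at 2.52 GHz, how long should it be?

Z_qwt ≈ 69 Ω; length ≈ 1.88 cm

Z_qwt = √(Z_0·R_L) = √(75 × 63.5) = √4762
λ = 0.63·c/f = 0.075 m, so l = λ/4 = 0.0187 m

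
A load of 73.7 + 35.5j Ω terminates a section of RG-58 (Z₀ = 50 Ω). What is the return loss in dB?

RL ≈ 9.59 dB

Γ = (23.7 + j35.5)/(123.7 + j35.5), |Γ| = 0.332
RL = −20·log₁₀|Γ| = −20·log₁₀(0.332)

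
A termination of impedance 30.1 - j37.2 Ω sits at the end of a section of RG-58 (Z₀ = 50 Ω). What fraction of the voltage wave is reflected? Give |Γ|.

|Γ| ≈ 0.478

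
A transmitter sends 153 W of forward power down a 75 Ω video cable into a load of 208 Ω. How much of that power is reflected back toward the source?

Γ = (208 − 75)/(208 + 75) = 0.47
|Γ|² = 0.221
P_refl = |Γ|²·P_inc = 33.8 W, P_del = (1 − |Γ|²)·P_inc = 119 W

P_reflected ≈ 33.8 W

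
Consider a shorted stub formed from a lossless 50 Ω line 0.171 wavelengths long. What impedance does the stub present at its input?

βl = 2π × 0.171 = 61.6°
tan(βl) = 1.85
For a shorted stub, Z_in = jZ_0·tan(βl)

Z_in ≈ +j92.3 Ω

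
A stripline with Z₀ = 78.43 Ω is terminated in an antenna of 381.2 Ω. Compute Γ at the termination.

Γ = (Z_L − Z_0)/(Z_L + Z_0) = (381.2 − 78.43)/(381.2 + 78.43) = 302.8/459.6

Γ = 0.659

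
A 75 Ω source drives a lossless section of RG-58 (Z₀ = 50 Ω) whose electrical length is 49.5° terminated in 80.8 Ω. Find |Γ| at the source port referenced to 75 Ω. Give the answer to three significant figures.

|Γ| ≈ 0.329

tan(βl) = 1.17
Z_in = Z_0·(Z_L + jZ_0·tanβl)/(Z_0 + jZ_L·tanβl) = 41.8 − j20.6 Ω
Γ_s = (Z_in − Z_s)/(Z_in + Z_s) = (-33.2 − j20.6)/(117 − j20.6), |Γ_s| = 0.329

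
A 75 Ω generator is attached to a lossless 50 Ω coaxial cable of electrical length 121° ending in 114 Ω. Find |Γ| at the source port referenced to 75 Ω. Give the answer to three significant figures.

|Γ| ≈ 0.496

tan(βl) = -1.66
Z_in = Z_0·(Z_L + jZ_0·tanβl)/(Z_0 + jZ_L·tanβl) = 27.9 + j22.7 Ω
Γ_s = (Z_in − Z_s)/(Z_in + Z_s) = (-47.1 + j22.7)/(103 + j22.7), |Γ_s| = 0.496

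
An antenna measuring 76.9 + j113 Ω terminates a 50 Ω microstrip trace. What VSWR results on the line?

VSWR ≈ 5.32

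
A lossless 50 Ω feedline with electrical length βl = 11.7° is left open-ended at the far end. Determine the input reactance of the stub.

X_in ≈ -241 Ω (capacitive)

tan(βl) = 0.207
For an open-ended stub, Z_in = −jZ_0·cot(βl) = −jZ_0/tan(βl)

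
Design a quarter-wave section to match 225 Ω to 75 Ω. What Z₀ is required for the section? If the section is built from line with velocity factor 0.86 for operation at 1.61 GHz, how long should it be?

Z_qwt = √(Z_0·R_L) = √(75 × 225) = √16880
λ = 0.86·c/f = 0.16 m, so l = λ/4 = 0.0401 m

Z_qwt ≈ 130 Ω; length ≈ 4.01 cm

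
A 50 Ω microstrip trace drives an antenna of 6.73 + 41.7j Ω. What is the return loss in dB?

RL ≈ 1.38 dB

Γ = (-43.27 + j41.7)/(56.73 + j41.7), |Γ| = 0.854
RL = −20·log₁₀|Γ| = −20·log₁₀(0.854)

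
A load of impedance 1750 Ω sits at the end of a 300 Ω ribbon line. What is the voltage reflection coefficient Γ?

Γ = 0.707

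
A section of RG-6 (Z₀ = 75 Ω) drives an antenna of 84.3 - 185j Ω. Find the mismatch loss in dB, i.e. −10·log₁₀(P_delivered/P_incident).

mismatch loss ≈ 3.72 dB

Γ = (9.3 − j185)/(159.3 − j185), |Γ| = 0.759
|Γ|² = 0.576, so P_del/P_inc = 1 − |Γ|² = 0.424
ML = −10·log₁₀(1 − |Γ|²)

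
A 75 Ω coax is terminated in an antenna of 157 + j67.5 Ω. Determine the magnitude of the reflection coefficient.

Γ = (Z_L − Z_0)/(Z_L + Z_0) = (82 + j67.5)/(232 + j67.5)
|Γ| = 106/242

|Γ| ≈ 0.44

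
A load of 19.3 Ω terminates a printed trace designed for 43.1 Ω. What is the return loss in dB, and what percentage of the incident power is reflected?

RL ≈ 8.37 dB; 14.5% of incident power reflected

Γ = (19.3 − 43.1)/(19.3 + 43.1) = -0.381
RL = −20·log₁₀(0.381) = 8.37 dB
P_refl/P_inc = |Γ|² = 0.145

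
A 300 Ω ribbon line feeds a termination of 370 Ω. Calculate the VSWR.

VSWR ≈ 1.23

Γ = (370 − 300)/(370 + 300) = 0.104
VSWR = (1 + 0.104)/(1 − 0.104)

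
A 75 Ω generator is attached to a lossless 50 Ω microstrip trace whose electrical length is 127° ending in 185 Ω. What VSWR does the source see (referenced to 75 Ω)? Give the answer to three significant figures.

VSWR ≈ 4.47

tan(βl) = -1.33
Z_in = Z_0·(Z_L + jZ_0·tanβl)/(Z_0 + jZ_L·tanβl) = 20.3 + j33.5 Ω
Γ_s = (Z_in − Z_s)/(Z_in + Z_s) = (-54.7 + j33.5)/(95.3 + j33.5), |Γ_s| = 0.634
VSWR = (1 + |Γ_s|)/(1 − |Γ_s|)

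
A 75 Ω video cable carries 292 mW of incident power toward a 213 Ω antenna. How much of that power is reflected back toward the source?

P_reflected ≈ 67 mW

Γ = (213 − 75)/(213 + 75) = 0.479
|Γ|² = 0.23
P_refl = |Γ|²·P_inc = 67 mW, P_del = (1 − |Γ|²)·P_inc = 225 mW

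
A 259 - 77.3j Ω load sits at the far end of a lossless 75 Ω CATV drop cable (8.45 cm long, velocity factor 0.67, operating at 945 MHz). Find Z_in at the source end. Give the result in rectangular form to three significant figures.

λ = v/f = 0.67·c / 945 MHz = 0.213 m
βl = 2π·l/λ = 2π × 0.397 = 143°
tan(βl) = tan(143°) = -0.753
Z_in = Z_0·(Z_L + jZ_0·tanβl)/(Z_0 + jZ_L·tanβl)
     = 75·(259 − j134)/(16.8 − j195)

Z_in ≈ 59.6 + j94.5 Ω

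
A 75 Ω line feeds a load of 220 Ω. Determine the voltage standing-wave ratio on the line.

VSWR ≈ 2.93

Γ = (220 − 75)/(220 + 75) = 0.492
VSWR = (1 + 0.492)/(1 − 0.492)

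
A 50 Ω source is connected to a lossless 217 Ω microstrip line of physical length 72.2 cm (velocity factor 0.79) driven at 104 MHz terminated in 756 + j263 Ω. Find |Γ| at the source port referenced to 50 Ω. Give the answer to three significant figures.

|Γ| ≈ 0.529

λ = v/f = 0.79·c / 104 MHz = 2.28 m
βl = 2π·l/λ = 2π × 0.317 = 114°
tan(βl) = -2.24
Z_in = Z_0·(Z_L + jZ_0·tanβl)/(Z_0 + jZ_L·tanβl) = 60.9 + j67.9 Ω
Γ_s = (Z_in − Z_s)/(Z_in + Z_s) = (10.9 + j67.9)/(111 + j67.9), |Γ_s| = 0.529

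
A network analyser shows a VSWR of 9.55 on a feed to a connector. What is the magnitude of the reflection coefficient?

|Γ| = (S − 1)/(S + 1) = (9.55 − 1)/(9.55 + 1) = 8.55/10.6

|Γ| ≈ 0.81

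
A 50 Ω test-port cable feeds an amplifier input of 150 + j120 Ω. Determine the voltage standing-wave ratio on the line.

Γ = (Z_L − Z_0)/(Z_L + Z_0) = (100 + j120)/(200 + j120)
|Γ| = 156/233 = 0.67
VSWR = (1 + |Γ|)/(1 − |Γ|) = 1.67/0.33

VSWR ≈ 5.06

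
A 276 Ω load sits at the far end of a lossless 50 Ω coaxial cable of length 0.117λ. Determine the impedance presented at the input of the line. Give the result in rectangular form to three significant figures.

βl = 2π × 0.117 = 42.1°
tan(βl) = tan(42.1°) = 0.904
Z_in = Z_0·(Z_L + jZ_0·tanβl)/(Z_0 + jZ_L·tanβl)
     = 50·(276 + j45.2)/(50 + j250)

Z_in ≈ 19.4 − j51.4 Ω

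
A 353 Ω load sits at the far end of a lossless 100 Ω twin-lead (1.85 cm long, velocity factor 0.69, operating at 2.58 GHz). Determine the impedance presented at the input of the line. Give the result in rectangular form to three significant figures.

λ = v/f = 0.69·c / 2.58 GHz = 0.0802 m
βl = 2π·l/λ = 2π × 0.231 = 83°
tan(βl) = tan(83°) = 8.15
Z_in = Z_0·(Z_L + jZ_0·tanβl)/(Z_0 + jZ_L·tanβl)
     = 100·(353 + j815)/(100 + j2880)

Z_in ≈ 28.7 − j11.3 Ω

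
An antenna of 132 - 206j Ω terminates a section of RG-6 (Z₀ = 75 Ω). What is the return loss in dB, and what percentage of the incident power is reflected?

RL ≈ 2.71 dB; 53.6% of incident power reflected

Γ = (57 − j206)/(207 − j206), |Γ| = 0.732
RL = −20·log₁₀(0.732) = 2.71 dB
P_refl/P_inc = |Γ|² = 0.536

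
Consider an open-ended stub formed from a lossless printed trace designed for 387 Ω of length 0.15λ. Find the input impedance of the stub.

βl = 2π × 0.15 = 54°
tan(βl) = 1.38
For an open-ended stub, Z_in = −jZ_0·cot(βl) = −jZ_0/tan(βl)

Z_in ≈ −j281 Ω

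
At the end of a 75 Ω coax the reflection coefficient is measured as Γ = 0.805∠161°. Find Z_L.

Z_L ≈ 8.33 + j12.4 Ω

Z_L = Z_0·(1 + Γ)/(1 − Γ) = 75·(0.239 + j0.262)/(1.76 − j0.262)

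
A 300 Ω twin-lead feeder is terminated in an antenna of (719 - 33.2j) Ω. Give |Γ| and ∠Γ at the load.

Γ ≈ 0.412 ∠ -2.66°

Γ = (Z_L − Z_0)/(Z_L + Z_0) = (419 − j33.2)/(1019 − j33.2)
|Γ| = 420/1020 = 0.412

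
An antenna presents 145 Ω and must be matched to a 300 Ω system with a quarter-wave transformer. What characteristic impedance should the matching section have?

Z_qwt ≈ 209 Ω

Z_qwt = √(Z_0·R_L) = √(300 × 145) = √43500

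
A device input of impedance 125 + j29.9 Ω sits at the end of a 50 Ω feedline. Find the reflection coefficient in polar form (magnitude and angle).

Γ = (Z_L − Z_0)/(Z_L + Z_0) = (75 + j29.9)/(175 + j29.9)
|Γ| = 80.7/178 = 0.455

Γ ≈ 0.455 ∠ 12°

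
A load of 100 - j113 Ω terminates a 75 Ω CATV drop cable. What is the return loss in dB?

RL ≈ 5.11 dB

Γ = (25 − j113)/(175 − j113), |Γ| = 0.556
RL = −20·log₁₀|Γ| = −20·log₁₀(0.556)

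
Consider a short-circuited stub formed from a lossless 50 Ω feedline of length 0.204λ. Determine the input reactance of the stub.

X_in ≈ 168 Ω (inductive)

βl = 2π × 0.204 = 73.4°
tan(βl) = 3.36
For a short-circuited stub, Z_in = jZ_0·tan(βl)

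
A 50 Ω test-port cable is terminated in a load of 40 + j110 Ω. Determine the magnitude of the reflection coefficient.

Γ = (Z_L − Z_0)/(Z_L + Z_0) = (-10 + j110)/(90 + j110)
|Γ| = 110/142

|Γ| ≈ 0.777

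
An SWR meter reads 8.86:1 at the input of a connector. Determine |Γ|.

|Γ| = (S − 1)/(S + 1) = (8.86 − 1)/(8.86 + 1) = 7.86/9.86

|Γ| ≈ 0.797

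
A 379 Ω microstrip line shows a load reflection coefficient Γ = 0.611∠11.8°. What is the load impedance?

Z_L ≈ 1340 + j535 Ω

Z_L = Z_0·(1 + Γ)/(1 − Γ) = 379·(1.6 + j0.125)/(0.402 − j0.125)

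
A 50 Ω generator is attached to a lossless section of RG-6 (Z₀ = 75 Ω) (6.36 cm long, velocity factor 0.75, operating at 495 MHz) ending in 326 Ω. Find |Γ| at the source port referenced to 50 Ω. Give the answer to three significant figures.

|Γ| ≈ 0.63

λ = v/f = 0.75·c / 495 MHz = 0.455 m
βl = 2π·l/λ = 2π × 0.14 = 50.4°
tan(βl) = 1.21
Z_in = Z_0·(Z_L + jZ_0·tanβl)/(Z_0 + jZ_L·tanβl) = 28.1 − j56.8 Ω
Γ_s = (Z_in − Z_s)/(Z_in + Z_s) = (-21.9 − j56.8)/(78.1 − j56.8), |Γ_s| = 0.63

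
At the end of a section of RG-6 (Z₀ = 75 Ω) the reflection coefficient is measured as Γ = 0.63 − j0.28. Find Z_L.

Z_L = Z_0·(1 + Γ)/(1 − Γ) = 75·(1.63 − j0.28)/(0.37 + j0.28)

Z_L ≈ 183 − j195 Ω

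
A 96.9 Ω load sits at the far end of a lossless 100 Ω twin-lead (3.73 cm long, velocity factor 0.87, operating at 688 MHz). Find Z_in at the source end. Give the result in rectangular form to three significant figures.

Z_in ≈ 98.9 + j2.94 Ω

λ = v/f = 0.87·c / 688 MHz = 0.379 m
βl = 2π·l/λ = 2π × 0.0983 = 35.4°
tan(βl) = tan(35.4°) = 0.711
Z_in = Z_0·(Z_L + jZ_0·tanβl)/(Z_0 + jZ_L·tanβl)
     = 100·(96.9 + j71.1)/(100 + j68.9)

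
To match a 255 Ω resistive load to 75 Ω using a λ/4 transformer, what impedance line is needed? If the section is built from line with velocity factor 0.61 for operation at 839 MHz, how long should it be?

Z_qwt = √(Z_0·R_L) = √(75 × 255) = √19120
λ = 0.61·c/f = 0.218 m, so l = λ/4 = 0.0545 m

Z_qwt ≈ 138 Ω; length ≈ 5.45 cm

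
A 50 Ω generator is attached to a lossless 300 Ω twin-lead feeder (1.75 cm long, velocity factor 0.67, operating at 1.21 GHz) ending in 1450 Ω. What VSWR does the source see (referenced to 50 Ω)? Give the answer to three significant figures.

λ = v/f = 0.67·c / 1.21 GHz = 0.166 m
βl = 2π·l/λ = 2π × 0.105 = 37.9°
tan(βl) = 0.779
Z_in = Z_0·(Z_L + jZ_0·tanβl)/(Z_0 + jZ_L·tanβl) = 153 − j344 Ω
Γ_s = (Z_in − Z_s)/(Z_in + Z_s) = (103 − j344)/(203 − j344), |Γ_s| = 0.899
VSWR = (1 + |Γ_s|)/(1 − |Γ_s|)

VSWR ≈ 18.8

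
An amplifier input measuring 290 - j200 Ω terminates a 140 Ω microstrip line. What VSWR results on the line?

Γ = (Z_L − Z_0)/(Z_L + Z_0) = (150 − j200)/(430 − j200)
|Γ| = 250/474 = 0.527
VSWR = (1 + |Γ|)/(1 − |Γ|) = 1.53/0.473

VSWR ≈ 3.23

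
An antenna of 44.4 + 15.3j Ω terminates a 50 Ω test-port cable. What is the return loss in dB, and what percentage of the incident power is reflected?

Γ = (-5.6 + j15.3)/(94.4 + j15.3), |Γ| = 0.17
RL = −20·log₁₀(0.17) = 15.4 dB
P_refl/P_inc = |Γ|² = 0.029

RL ≈ 15.4 dB; 2.9% of incident power reflected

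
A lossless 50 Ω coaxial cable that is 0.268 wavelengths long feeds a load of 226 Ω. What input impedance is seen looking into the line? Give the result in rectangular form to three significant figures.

βl = 2π × 0.268 = 96.5°
tan(βl) = tan(96.5°) = -8.8
Z_in = Z_0·(Z_L + jZ_0·tanβl)/(Z_0 + jZ_L·tanβl)
     = 50·(226 − j440)/(50 − j1990)

Z_in ≈ 11.2 + j5.4 Ω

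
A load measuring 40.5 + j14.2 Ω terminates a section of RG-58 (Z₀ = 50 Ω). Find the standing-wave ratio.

Γ = (Z_L − Z_0)/(Z_L + Z_0) = (-9.5 + j14.2)/(90.5 + j14.2)
|Γ| = 17.1/91.6 = 0.187
VSWR = (1 + |Γ|)/(1 − |Γ|) = 1.19/0.813

VSWR ≈ 1.46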